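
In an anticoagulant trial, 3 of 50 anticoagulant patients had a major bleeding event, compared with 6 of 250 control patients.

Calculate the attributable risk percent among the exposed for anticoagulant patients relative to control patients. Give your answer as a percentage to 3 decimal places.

AR% = 60.000%

risk, anticoagulant patients = 3/50 = 0.06000
risk, control patients = 6/250 = 0.02400
AR% = (0.06000 − 0.02400) / 0.06000 = 0.6000 → 60.000%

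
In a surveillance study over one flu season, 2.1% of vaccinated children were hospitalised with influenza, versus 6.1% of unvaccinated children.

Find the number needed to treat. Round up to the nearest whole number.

absolute risk difference = 0.040000
1 / 0.040000 = 25.000 → round up → 25

NNT: 25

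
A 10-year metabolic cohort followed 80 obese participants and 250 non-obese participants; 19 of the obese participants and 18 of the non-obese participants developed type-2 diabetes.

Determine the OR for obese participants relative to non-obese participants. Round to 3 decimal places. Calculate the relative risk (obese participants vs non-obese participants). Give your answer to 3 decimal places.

OR = (19 × 232) / (61 × 18) = 4408/1098 ≈ 4.015
risk, obese participants = 19/80 = 0.2375
risk, non-obese participants = 18/250 = 0.0720
RR = 0.2375 / 0.0720 = 3.299

OR = 4.015; RR = 3.299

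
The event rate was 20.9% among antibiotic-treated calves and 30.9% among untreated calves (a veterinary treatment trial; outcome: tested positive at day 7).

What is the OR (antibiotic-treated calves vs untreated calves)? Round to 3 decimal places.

odds, antibiotic-treated calves = 0.2090/0.7910 = 0.2642
odds, untreated calves = 0.3090/0.6910 = 0.4472
OR = 0.2642 / 0.4472 = 0.591

0.591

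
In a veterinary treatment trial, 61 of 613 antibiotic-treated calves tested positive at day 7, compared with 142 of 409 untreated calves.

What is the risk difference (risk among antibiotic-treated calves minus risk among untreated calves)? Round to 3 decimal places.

risk, antibiotic-treated calves = 61/613 = 0.0995
risk, untreated calves = 142/409 = 0.3472
risk difference = 0.0995 − 0.3472 = -0.248

-0.248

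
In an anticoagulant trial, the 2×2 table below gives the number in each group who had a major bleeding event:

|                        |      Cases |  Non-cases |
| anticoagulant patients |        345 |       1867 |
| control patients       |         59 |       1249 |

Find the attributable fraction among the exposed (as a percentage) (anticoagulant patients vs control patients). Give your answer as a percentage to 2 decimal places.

AR% ≈ 71.08%

risk, anticoagulant patients = 345/2212 = 0.15597
risk, control patients = 59/1308 = 0.04511
AR% = (0.15597 − 0.04511) / 0.15597 = 0.7108 → 71.08%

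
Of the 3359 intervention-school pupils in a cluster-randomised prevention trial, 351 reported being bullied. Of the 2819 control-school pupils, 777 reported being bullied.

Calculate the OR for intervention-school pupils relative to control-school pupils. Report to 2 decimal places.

OR = (351 × 2042) / (3008 × 777) = 716742/2337216 ≈ 0.31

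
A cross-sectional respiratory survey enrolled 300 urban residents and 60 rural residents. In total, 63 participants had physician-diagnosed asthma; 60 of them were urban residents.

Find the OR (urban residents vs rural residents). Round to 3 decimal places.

urban residents without the outcome: 300 − 60 = 240
rural residents with the outcome: 63 − 60 = 3
rural residents without the outcome: 60 − 3 = 57
OR = (60 × 57) / (240 × 3) = 3420/720 ≈ 4.750

OR = 4.750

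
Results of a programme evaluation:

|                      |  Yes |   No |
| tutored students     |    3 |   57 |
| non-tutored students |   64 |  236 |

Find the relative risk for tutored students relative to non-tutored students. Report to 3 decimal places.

RR = 0.234

risk, tutored students = 3/60 = 0.0500
risk, non-tutored students = 64/300 = 0.2133
RR = 0.0500 / 0.2133 = 0.234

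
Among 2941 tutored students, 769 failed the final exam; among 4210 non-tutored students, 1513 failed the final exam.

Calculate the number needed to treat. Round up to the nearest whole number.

risk, tutored students = 769/2941 = 0.261476
risk, non-tutored students = 1513/4210 = 0.359382
absolute risk difference = 0.097907
1 / 0.097907 = 10.214 → round up → 11

NNT ≈ 11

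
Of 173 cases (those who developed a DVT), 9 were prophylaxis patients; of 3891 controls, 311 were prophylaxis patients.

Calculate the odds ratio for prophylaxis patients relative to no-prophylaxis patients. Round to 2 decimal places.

OR = (9 × 3580) / (311 × 164) = 32220/51004 ≈ 0.63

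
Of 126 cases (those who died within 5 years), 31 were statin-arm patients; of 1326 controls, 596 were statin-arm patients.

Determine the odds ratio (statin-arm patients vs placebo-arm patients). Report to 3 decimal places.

OR = 0.400

odds, statin-arm patients = 31/596 = 0.05201
odds, placebo-arm patients = 95/730 = 0.13014
OR = 0.05201 / 0.13014 = 0.400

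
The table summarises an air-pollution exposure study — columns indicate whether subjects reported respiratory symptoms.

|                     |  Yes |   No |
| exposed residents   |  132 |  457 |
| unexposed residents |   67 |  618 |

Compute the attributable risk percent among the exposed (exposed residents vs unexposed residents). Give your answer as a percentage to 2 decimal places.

risk, exposed residents = 132/589 = 0.2241
risk, unexposed residents = 67/685 = 0.0978
AR% = (0.2241 − 0.0978) / 0.2241 = 0.5636 → 56.36%

AR% = 56.36%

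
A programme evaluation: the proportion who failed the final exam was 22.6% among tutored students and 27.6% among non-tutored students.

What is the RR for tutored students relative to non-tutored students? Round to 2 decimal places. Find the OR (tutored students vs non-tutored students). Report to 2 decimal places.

RR = 0.82; OR = 0.77

RR = 0.2260 / 0.2760 = 0.82
odds, tutored students = 0.2260/0.7740 = 0.2920
odds, non-tutored students = 0.2760/0.7240 = 0.3812
OR = 0.2920 / 0.3812 = 0.77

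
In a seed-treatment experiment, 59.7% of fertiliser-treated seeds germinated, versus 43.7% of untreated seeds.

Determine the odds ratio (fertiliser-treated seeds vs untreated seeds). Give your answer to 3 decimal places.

1.909

odds, fertiliser-treated seeds = 0.5970/0.4030 = 1.4814
odds, untreated seeds = 0.4370/0.5630 = 0.7762
OR = 1.4814 / 0.7762 = 1.909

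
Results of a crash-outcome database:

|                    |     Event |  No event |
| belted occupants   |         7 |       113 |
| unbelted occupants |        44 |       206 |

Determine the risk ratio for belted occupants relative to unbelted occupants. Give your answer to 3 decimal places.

0.331

risk, belted occupants = 7/120 = 0.0583
risk, unbelted occupants = 44/250 = 0.1760
RR = 0.0583 / 0.1760 = 0.331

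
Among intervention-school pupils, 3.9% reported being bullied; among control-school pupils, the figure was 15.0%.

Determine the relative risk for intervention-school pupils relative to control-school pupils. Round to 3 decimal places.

RR = 0.03900 / 0.15000 = 0.260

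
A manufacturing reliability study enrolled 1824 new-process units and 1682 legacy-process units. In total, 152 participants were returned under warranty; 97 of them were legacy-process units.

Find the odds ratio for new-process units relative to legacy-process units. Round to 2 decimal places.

new-process units with the outcome: 152 − 97 = 55
new-process units without the outcome: 1824 − 55 = 1769
legacy-process units without the outcome: 1682 − 97 = 1585
odds, new-process units = 55/1769 = 0.03109
odds, legacy-process units = 97/1585 = 0.06120
OR = 0.03109 / 0.06120 = 0.51

OR: 0.51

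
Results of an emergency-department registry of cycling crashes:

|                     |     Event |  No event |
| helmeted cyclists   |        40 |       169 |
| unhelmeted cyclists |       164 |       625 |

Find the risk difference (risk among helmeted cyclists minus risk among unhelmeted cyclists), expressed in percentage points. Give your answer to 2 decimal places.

RD = -1.65

risk, helmeted cyclists = 40/209 = 0.1914
risk, unhelmeted cyclists = 164/789 = 0.2079
risk difference = 0.1914 − 0.2079 = -0.0165 → -1.65 percentage points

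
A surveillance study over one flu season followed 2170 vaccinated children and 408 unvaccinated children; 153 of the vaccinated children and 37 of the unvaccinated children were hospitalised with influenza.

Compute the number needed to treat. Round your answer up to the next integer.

risk, vaccinated children = 153/2170 = 0.070507
risk, unvaccinated children = 37/408 = 0.090686
absolute risk difference = 0.020179
1 / 0.020179 = 49.556 → round up → 50

NNT ≈ 50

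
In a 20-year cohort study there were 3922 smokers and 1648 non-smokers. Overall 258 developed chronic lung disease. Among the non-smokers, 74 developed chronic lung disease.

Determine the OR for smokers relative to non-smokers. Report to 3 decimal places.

OR ≈ 1.047

smokers with the outcome: 258 − 74 = 184
smokers without the outcome: 3922 − 184 = 3738
non-smokers without the outcome: 1648 − 74 = 1574
odds, smokers = 184/3738 = 0.04922
odds, non-smokers = 74/1574 = 0.04701
OR = 0.04922 / 0.04701 = 1.047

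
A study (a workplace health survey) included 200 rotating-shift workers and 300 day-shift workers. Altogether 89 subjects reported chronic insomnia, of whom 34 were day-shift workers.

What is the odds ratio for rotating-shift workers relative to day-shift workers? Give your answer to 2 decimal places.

OR = 2.97

rotating-shift workers with the outcome: 89 − 34 = 55
rotating-shift workers without the outcome: 200 − 55 = 145
day-shift workers without the outcome: 300 − 34 = 266
odds, rotating-shift workers = 55/145 = 0.3793
odds, day-shift workers = 34/266 = 0.1278
OR = 0.3793 / 0.1278 = 2.97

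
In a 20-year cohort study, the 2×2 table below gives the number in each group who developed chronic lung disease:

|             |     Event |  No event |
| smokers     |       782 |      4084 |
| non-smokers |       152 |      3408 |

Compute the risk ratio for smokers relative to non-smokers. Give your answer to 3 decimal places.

3.764

risk, smokers = 782/4866 = 0.16071
risk, non-smokers = 152/3560 = 0.04270
RR = 0.16071 / 0.04270 = 3.764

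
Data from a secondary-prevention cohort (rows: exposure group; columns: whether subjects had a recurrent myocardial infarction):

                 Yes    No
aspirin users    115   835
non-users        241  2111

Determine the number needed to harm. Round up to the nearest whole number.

risk, aspirin users = 115/950 = 0.121053
risk, non-users = 241/2352 = 0.102466
absolute risk difference = 0.018587
1 / 0.018587 = 53.801 → round up → 54

NNH = 54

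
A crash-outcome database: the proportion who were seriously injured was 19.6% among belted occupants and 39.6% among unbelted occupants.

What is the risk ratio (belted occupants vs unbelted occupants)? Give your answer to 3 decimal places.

RR = 0.1960 / 0.3960 = 0.495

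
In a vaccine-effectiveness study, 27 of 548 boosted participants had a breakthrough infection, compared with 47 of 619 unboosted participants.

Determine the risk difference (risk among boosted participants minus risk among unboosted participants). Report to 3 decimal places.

risk, boosted participants = 27/548 = 0.04927
risk, unboosted participants = 47/619 = 0.07593
risk difference = 0.04927 − 0.07593 = -0.027

-0.027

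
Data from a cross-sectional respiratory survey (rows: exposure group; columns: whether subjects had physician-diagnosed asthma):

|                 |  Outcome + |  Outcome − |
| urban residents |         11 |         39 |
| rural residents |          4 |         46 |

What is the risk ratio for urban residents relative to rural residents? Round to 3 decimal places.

2.750

risk, urban residents = 11/50 = 0.2200
risk, rural residents = 4/50 = 0.0800
RR = 0.2200 / 0.0800 = 2.750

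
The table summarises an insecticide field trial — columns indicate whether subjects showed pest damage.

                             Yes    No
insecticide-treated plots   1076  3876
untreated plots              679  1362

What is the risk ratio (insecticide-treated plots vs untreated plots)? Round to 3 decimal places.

0.653

risk, insecticide-treated plots = 1076/4952 = 0.2173
risk, untreated plots = 679/2041 = 0.3327
RR = 0.2173 / 0.3327 = 0.653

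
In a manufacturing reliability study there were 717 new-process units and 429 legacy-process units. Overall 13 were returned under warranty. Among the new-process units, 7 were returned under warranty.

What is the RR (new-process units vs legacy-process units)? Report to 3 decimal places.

new-process units without the outcome: 717 − 7 = 710
legacy-process units with the outcome: 13 − 7 = 6
legacy-process units without the outcome: 429 − 6 = 423
risk, new-process units = 7/717 = 0.00976
risk, legacy-process units = 6/429 = 0.01399
RR = 0.00976 / 0.01399 = 0.698

RR = 0.698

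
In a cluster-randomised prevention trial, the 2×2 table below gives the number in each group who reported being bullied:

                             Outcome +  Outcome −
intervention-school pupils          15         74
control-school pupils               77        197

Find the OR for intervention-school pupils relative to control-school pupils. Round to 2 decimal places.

OR = 0.52

odds, intervention-school pupils = 15/74 = 0.2027
odds, control-school pupils = 77/197 = 0.3909
OR = 0.2027 / 0.3909 = 0.52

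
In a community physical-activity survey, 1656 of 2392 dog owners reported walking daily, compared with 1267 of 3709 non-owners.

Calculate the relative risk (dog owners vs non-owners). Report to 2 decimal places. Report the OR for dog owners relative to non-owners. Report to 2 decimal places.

RR = 2.03; OR = 4.34

risk, dog owners = 1656/2392 = 0.6923
risk, non-owners = 1267/3709 = 0.3416
RR = 0.6923 / 0.3416 = 2.03
OR = (1656 × 2442) / (736 × 1267) = 4043952/932512 ≈ 4.34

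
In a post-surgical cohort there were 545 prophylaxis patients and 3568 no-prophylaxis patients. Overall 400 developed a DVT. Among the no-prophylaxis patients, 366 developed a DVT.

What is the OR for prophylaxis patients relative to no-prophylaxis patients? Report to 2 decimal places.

prophylaxis patients with the outcome: 400 − 366 = 34
prophylaxis patients without the outcome: 545 − 34 = 511
no-prophylaxis patients without the outcome: 3568 − 366 = 3202
OR = (34 × 3202) / (511 × 366) = 108868/187026 ≈ 0.58

OR = 0.58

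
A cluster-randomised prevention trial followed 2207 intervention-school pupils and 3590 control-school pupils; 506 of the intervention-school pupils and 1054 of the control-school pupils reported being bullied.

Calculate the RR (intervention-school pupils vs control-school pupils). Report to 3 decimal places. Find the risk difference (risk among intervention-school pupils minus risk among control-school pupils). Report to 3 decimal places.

RR = 0.781; RD = -0.064

risk, intervention-school pupils = 506/2207 = 0.2293
risk, control-school pupils = 1054/3590 = 0.2936
RR = 0.2293 / 0.2936 = 0.781
risk difference = 0.2293 − 0.2936 = -0.064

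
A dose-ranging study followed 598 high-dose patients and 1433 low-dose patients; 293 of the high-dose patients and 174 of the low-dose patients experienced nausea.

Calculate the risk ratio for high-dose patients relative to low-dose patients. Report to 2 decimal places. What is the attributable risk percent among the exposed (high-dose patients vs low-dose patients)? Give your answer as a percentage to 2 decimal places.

RR = 4.04; AR% = 75.22%

risk, high-dose patients = 293/598 = 0.4900
risk, low-dose patients = 174/1433 = 0.1214
RR = 0.4900 / 0.1214 = 4.04
AR% = (0.4900 − 0.1214) / 0.4900 = 0.7522 → 75.22%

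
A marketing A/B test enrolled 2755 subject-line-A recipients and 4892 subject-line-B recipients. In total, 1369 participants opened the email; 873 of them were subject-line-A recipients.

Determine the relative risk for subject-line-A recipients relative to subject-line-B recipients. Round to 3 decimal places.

subject-line-A recipients without the outcome: 2755 − 873 = 1882
subject-line-B recipients with the outcome: 1369 − 873 = 496
subject-line-B recipients without the outcome: 4892 − 496 = 4396
risk, subject-line-A recipients = 873/2755 = 0.3169
risk, subject-line-B recipients = 496/4892 = 0.1014
RR = 0.3169 / 0.1014 = 3.125

RR: 3.125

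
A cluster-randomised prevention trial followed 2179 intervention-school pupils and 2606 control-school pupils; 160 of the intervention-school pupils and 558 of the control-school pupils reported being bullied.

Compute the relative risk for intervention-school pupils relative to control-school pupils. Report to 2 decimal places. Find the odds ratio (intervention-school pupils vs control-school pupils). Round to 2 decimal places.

risk, intervention-school pupils = 160/2179 = 0.0734
risk, control-school pupils = 558/2606 = 0.2141
RR = 0.0734 / 0.2141 = 0.34
odds, intervention-school pupils = 160/2019 = 0.0792
odds, control-school pupils = 558/2048 = 0.2725
OR = 0.0792 / 0.2725 = 0.29

RR = 0.34; OR = 0.29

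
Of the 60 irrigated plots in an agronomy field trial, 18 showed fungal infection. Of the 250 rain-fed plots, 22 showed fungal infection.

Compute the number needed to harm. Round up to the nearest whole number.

5

risk, irrigated plots = 18/60 = 0.300000
risk, rain-fed plots = 22/250 = 0.088000
absolute risk difference = 0.212000
1 / 0.212000 = 4.717 → round up → 5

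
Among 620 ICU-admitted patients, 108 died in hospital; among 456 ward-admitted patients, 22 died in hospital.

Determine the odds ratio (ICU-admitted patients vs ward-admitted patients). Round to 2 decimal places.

OR = (108 × 434) / (512 × 22) = 46872/11264 ≈ 4.16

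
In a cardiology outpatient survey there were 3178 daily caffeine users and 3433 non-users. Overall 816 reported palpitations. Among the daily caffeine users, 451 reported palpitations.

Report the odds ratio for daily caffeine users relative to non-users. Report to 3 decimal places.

daily caffeine users without the outcome: 3178 − 451 = 2727
non-users with the outcome: 816 − 451 = 365
non-users without the outcome: 3433 − 365 = 3068
OR = (451 × 3068) / (2727 × 365) = 1383668/995355 ≈ 1.390

OR = 1.390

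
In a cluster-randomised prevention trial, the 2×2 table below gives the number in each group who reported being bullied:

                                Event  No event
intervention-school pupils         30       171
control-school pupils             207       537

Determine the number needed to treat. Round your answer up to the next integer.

risk, intervention-school pupils = 30/201 = 0.149254
risk, control-school pupils = 207/744 = 0.278226
absolute risk difference = 0.128972
1 / 0.128972 = 7.754 → round up → 8

NNT: 8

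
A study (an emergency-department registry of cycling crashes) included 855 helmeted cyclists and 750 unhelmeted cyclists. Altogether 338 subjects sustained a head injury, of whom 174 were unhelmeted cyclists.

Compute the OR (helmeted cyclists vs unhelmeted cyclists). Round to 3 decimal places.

OR ≈ 0.786

helmeted cyclists with the outcome: 338 − 174 = 164
helmeted cyclists without the outcome: 855 − 164 = 691
unhelmeted cyclists without the outcome: 750 − 174 = 576
OR = (164 × 576) / (691 × 174) = 94464/120234 ≈ 0.786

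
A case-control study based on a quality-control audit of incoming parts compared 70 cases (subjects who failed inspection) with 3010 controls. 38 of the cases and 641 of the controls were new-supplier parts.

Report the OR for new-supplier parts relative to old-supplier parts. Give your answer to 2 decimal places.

OR = (38 × 2369) / (641 × 32) = 90022/20512 ≈ 4.39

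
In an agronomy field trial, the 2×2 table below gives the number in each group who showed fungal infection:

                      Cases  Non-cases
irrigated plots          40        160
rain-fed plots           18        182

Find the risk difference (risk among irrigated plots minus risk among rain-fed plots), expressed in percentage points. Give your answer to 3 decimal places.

risk, irrigated plots = 40/200 = 0.2000
risk, rain-fed plots = 18/200 = 0.0900
risk difference = 0.2000 − 0.0900 = 0.1100 → 11.000 percentage points

RD = 11.000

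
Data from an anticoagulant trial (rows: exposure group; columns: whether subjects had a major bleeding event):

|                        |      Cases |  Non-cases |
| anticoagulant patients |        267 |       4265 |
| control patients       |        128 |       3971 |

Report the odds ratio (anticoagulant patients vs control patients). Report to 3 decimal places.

OR = (267 × 3971) / (4265 × 128) = 1060257/545920 ≈ 1.942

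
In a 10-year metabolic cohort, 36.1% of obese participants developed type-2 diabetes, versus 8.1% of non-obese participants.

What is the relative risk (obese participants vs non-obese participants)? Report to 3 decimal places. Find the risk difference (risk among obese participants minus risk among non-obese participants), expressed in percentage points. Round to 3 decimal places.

RR = 0.3610 / 0.0810 = 4.457
risk difference = 0.3610 − 0.0810 = 0.2800 → 28.000 percentage points

RR = 4.457; RD = 28.000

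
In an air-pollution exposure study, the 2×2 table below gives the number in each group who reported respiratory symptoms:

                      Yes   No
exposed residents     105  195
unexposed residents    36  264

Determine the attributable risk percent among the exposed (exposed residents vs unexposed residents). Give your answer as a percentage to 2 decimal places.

65.71%

risk, exposed residents = 105/300 = 0.3500
risk, unexposed residents = 36/300 = 0.1200
AR% = (0.3500 − 0.1200) / 0.3500 = 0.6571 → 65.71%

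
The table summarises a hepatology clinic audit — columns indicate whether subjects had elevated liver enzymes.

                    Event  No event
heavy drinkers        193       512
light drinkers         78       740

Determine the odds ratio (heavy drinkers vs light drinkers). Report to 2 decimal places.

3.58

odds, heavy drinkers = 193/512 = 0.3770
odds, light drinkers = 78/740 = 0.1054
OR = 0.3770 / 0.1054 = 3.58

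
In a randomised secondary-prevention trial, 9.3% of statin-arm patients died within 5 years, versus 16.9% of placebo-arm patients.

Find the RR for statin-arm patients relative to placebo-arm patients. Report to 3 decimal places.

RR = 0.0930 / 0.1690 = 0.550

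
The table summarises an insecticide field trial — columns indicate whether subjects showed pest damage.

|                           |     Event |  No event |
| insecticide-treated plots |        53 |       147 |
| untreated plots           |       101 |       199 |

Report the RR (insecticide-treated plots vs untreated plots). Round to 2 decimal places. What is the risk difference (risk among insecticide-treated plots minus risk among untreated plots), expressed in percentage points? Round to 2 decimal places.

risk, insecticide-treated plots = 53/200 = 0.2650
risk, untreated plots = 101/300 = 0.3367
RR = 0.2650 / 0.3367 = 0.79
risk difference = 0.2650 − 0.3367 = -0.0717 → -7.17 percentage points

RR = 0.79; RD = -7.17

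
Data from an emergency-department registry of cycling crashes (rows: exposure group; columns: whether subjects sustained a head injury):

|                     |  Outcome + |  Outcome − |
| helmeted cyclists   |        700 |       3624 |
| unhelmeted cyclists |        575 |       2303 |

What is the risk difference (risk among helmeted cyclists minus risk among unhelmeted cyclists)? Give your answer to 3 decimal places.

-0.038

risk, helmeted cyclists = 700/4324 = 0.1619
risk, unhelmeted cyclists = 575/2878 = 0.1998
risk difference = 0.1619 − 0.1998 = -0.038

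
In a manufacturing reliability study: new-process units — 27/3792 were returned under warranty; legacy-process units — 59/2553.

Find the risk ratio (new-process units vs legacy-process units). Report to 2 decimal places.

0.31

risk, new-process units = 27/3792 = 0.00712
risk, legacy-process units = 59/2553 = 0.02311
RR = 0.00712 / 0.02311 = 0.31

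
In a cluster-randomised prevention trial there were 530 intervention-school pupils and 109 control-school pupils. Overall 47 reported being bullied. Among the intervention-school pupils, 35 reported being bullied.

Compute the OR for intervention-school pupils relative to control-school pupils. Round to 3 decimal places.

OR: 0.572

intervention-school pupils without the outcome: 530 − 35 = 495
control-school pupils with the outcome: 47 − 35 = 12
control-school pupils without the outcome: 109 − 12 = 97
odds, intervention-school pupils = 35/495 = 0.0707
odds, control-school pupils = 12/97 = 0.1237
OR = 0.0707 / 0.1237 = 0.572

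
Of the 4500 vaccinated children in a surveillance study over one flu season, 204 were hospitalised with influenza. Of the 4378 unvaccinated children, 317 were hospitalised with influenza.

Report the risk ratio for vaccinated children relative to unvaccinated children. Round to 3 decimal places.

risk, vaccinated children = 204/4500 = 0.04533
risk, unvaccinated children = 317/4378 = 0.07241
RR = 0.04533 / 0.07241 = 0.626

RR = 0.626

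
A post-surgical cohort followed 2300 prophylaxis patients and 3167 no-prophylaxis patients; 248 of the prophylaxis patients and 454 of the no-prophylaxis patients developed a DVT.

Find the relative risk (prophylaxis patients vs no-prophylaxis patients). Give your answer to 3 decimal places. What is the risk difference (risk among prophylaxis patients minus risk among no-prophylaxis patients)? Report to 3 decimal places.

RR = 0.752; RD = -0.036

risk, prophylaxis patients = 248/2300 = 0.1078
risk, no-prophylaxis patients = 454/3167 = 0.1434
RR = 0.1078 / 0.1434 = 0.752
risk difference = 0.1078 − 0.1434 = -0.036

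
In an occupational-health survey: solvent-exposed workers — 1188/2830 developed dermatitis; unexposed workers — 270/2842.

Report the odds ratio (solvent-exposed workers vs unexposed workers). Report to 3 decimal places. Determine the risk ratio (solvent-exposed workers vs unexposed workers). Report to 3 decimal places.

OR = 6.892; RR = 4.419

OR = (1188 × 2572) / (1642 × 270) = 3055536/443340 ≈ 6.892
risk, solvent-exposed workers = 1188/2830 = 0.4198
risk, unexposed workers = 270/2842 = 0.0950
RR = 0.4198 / 0.0950 = 4.419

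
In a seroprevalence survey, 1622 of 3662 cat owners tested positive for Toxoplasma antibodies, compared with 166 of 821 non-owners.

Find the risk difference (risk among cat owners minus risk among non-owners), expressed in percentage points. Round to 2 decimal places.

24.07

risk, cat owners = 1622/3662 = 0.4429
risk, non-owners = 166/821 = 0.2022
risk difference = 0.4429 − 0.2022 = 0.2407 → 24.07 percentage points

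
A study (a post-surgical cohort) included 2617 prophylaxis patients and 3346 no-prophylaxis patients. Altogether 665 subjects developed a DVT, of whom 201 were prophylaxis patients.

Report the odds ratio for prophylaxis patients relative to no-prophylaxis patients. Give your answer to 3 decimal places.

prophylaxis patients without the outcome: 2617 − 201 = 2416
no-prophylaxis patients with the outcome: 665 − 201 = 464
no-prophylaxis patients without the outcome: 3346 − 464 = 2882
odds, prophylaxis patients = 201/2416 = 0.0832
odds, no-prophylaxis patients = 464/2882 = 0.1610
OR = 0.0832 / 0.1610 = 0.517

OR ≈ 0.517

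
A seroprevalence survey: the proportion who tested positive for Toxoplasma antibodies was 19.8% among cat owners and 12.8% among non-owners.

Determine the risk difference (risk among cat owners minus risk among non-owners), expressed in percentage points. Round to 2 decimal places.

risk difference = 0.1980 − 0.1280 = 0.0700 → 7.00 percentage points

7.00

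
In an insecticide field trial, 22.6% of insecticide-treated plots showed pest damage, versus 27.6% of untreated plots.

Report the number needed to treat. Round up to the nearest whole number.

20

absolute risk difference = 0.050000
1 / 0.050000 = 20.000 → round up → 20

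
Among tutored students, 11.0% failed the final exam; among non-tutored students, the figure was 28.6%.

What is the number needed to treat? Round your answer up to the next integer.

absolute risk difference = 0.176000
1 / 0.176000 = 5.682 → round up → 6

NNT: 6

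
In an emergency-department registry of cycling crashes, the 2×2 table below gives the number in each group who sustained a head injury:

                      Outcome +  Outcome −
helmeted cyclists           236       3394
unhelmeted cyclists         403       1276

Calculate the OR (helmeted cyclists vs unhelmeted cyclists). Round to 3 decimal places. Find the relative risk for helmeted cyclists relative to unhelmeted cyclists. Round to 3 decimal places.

OR = (236 × 1276) / (3394 × 403) = 301136/1367782 ≈ 0.220
risk, helmeted cyclists = 236/3630 = 0.0650
risk, unhelmeted cyclists = 403/1679 = 0.2400
RR = 0.0650 / 0.2400 = 0.271

OR = 0.220; RR = 0.271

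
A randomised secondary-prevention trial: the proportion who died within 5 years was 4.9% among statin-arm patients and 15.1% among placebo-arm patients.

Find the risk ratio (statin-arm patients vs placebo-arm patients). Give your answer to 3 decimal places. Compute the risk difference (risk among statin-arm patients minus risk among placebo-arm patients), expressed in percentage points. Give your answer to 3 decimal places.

RR = 0.04900 / 0.15100 = 0.325
risk difference = 0.04900 − 0.15100 = -0.10200 → -10.200 percentage points

RR = 0.325; RD = -10.200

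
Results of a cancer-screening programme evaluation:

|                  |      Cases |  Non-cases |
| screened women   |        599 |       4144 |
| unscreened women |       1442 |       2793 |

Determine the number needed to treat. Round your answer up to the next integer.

5

risk, screened women = 599/4743 = 0.126291
risk, unscreened women = 1442/4235 = 0.340496
absolute risk difference = 0.214204
1 / 0.214204 = 4.668 → round up → 5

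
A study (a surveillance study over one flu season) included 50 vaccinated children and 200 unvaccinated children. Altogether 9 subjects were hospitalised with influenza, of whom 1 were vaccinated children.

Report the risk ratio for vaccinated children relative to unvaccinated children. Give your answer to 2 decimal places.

RR = 0.50

vaccinated children without the outcome: 50 − 1 = 49
unvaccinated children with the outcome: 9 − 1 = 8
unvaccinated children without the outcome: 200 − 8 = 192
risk, vaccinated children = 1/50 = 0.02000
risk, unvaccinated children = 8/200 = 0.04000
RR = 0.02000 / 0.04000 = 0.50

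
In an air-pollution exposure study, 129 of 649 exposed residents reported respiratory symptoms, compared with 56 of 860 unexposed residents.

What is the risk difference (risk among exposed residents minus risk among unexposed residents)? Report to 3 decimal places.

risk, exposed residents = 129/649 = 0.1988
risk, unexposed residents = 56/860 = 0.0651
risk difference = 0.1988 − 0.0651 = 0.134

RD = 0.134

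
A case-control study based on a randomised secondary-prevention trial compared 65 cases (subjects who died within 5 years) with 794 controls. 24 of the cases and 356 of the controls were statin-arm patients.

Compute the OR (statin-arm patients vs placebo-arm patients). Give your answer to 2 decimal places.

OR = (24 × 438) / (356 × 41) = 10512/14596 ≈ 0.72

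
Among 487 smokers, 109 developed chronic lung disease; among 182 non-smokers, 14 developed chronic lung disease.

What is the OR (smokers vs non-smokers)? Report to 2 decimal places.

OR = (109 × 168) / (378 × 14) = 18312/5292 ≈ 3.46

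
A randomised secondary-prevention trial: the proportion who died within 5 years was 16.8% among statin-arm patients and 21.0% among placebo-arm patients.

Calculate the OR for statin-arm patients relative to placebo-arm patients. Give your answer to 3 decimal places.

odds, statin-arm patients = 0.1680/0.8320 = 0.2019
odds, placebo-arm patients = 0.2100/0.7900 = 0.2658
OR = 0.2019 / 0.2658 = 0.760

0.760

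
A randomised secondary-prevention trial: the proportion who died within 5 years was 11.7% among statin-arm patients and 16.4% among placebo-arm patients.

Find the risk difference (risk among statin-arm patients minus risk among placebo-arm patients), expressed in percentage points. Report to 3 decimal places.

RD: -4.700

risk difference = 0.1170 − 0.1640 = -0.0470 → -4.700 percentage points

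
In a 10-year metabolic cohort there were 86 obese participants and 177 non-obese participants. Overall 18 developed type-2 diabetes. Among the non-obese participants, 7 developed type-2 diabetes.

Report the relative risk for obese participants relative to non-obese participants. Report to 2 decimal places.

3.23

obese participants with the outcome: 18 − 7 = 11
obese participants without the outcome: 86 − 11 = 75
non-obese participants without the outcome: 177 − 7 = 170
risk, obese participants = 11/86 = 0.12791
risk, non-obese participants = 7/177 = 0.03955
RR = 0.12791 / 0.03955 = 3.23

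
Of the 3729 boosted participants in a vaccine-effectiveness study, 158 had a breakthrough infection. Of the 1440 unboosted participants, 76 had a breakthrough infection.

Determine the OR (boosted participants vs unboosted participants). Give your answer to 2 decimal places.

0.79

odds, boosted participants = 158/3571 = 0.04425
odds, unboosted participants = 76/1364 = 0.05572
OR = 0.04425 / 0.05572 = 0.79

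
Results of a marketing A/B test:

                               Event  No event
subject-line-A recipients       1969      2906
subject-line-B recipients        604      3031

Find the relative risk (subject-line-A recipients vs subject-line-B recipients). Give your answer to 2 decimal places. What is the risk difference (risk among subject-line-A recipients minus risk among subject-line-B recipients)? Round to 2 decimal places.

risk, subject-line-A recipients = 1969/4875 = 0.4039
risk, subject-line-B recipients = 604/3635 = 0.1662
RR = 0.4039 / 0.1662 = 2.43
risk difference = 0.4039 − 0.1662 = 0.24

RR = 2.43; RD = 0.24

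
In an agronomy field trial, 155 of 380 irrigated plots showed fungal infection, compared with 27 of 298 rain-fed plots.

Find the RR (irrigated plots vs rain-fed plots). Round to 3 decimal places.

4.502

risk, irrigated plots = 155/380 = 0.4079
risk, rain-fed plots = 27/298 = 0.0906
RR = 0.4079 / 0.0906 = 4.502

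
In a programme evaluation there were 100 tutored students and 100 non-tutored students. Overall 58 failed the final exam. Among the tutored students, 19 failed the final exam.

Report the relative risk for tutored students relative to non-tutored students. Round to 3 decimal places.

tutored students without the outcome: 100 − 19 = 81
non-tutored students with the outcome: 58 − 19 = 39
non-tutored students without the outcome: 100 − 39 = 61
risk, tutored students = 19/100 = 0.1900
risk, non-tutored students = 39/100 = 0.3900
RR = 0.1900 / 0.3900 = 0.487

RR = 0.487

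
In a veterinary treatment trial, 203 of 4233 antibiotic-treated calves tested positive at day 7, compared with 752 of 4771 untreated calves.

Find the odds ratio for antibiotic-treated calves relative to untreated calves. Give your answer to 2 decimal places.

odds, antibiotic-treated calves = 203/4030 = 0.05037
odds, untreated calves = 752/4019 = 0.18711
OR = 0.05037 / 0.18711 = 0.27

0.27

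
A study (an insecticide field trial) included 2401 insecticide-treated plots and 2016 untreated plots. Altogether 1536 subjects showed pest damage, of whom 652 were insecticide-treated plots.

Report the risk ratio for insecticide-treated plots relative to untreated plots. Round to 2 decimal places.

RR ≈ 0.62

insecticide-treated plots without the outcome: 2401 − 652 = 1749
untreated plots with the outcome: 1536 − 652 = 884
untreated plots without the outcome: 2016 − 884 = 1132
risk, insecticide-treated plots = 652/2401 = 0.2716
risk, untreated plots = 884/2016 = 0.4385
RR = 0.2716 / 0.4385 = 0.62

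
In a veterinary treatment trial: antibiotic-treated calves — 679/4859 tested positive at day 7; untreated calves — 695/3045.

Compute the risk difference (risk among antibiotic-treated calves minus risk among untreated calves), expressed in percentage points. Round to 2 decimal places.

risk, antibiotic-treated calves = 679/4859 = 0.1397
risk, untreated calves = 695/3045 = 0.2282
risk difference = 0.1397 − 0.2282 = -0.0885 → -8.85 percentage points

RD = -8.85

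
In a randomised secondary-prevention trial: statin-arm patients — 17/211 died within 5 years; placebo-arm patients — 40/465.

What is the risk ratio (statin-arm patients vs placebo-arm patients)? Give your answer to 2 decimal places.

RR = 0.94

risk, statin-arm patients = 17/211 = 0.0806
risk, placebo-arm patients = 40/465 = 0.0860
RR = 0.0806 / 0.0860 = 0.94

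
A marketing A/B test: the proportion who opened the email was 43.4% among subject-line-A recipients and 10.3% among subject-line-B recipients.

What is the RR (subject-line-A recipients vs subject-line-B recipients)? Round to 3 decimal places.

RR = 0.4340 / 0.1030 = 4.214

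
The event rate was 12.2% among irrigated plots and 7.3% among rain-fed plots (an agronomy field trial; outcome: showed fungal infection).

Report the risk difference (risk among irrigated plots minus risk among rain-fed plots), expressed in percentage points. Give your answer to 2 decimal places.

risk difference = 0.1220 − 0.0730 = 0.0490 → 4.90 percentage points

4.90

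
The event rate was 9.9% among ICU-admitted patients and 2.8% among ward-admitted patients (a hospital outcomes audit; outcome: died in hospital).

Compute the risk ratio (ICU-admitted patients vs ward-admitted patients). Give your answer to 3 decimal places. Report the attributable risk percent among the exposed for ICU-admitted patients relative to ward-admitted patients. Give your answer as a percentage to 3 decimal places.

RR = 0.09900 / 0.02800 = 3.536
AR% = (0.09900 − 0.02800) / 0.09900 = 0.7172 → 71.717%

RR = 3.536; AR% = 71.717%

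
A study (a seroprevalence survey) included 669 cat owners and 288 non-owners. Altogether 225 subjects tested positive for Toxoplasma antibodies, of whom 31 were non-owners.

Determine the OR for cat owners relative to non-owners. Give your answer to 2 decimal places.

cat owners with the outcome: 225 − 31 = 194
cat owners without the outcome: 669 − 194 = 475
non-owners without the outcome: 288 − 31 = 257
OR = (194 × 257) / (475 × 31) = 49858/14725 ≈ 3.39

3.39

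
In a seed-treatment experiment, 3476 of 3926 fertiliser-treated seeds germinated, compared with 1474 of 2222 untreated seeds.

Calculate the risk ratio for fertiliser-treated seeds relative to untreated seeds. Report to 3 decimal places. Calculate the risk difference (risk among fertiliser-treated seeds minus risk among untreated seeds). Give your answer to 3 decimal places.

RR = 1.335; RD = 0.222

risk, fertiliser-treated seeds = 3476/3926 = 0.8854
risk, untreated seeds = 1474/2222 = 0.6634
RR = 0.8854 / 0.6634 = 1.335
risk difference = 0.8854 − 0.6634 = 0.222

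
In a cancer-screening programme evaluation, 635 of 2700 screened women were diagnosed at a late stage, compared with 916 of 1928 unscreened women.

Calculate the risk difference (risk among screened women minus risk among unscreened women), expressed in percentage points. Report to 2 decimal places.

risk, screened women = 635/2700 = 0.2352
risk, unscreened women = 916/1928 = 0.4751
risk difference = 0.2352 − 0.4751 = -0.2399 → -23.99 percentage points

RD ≈ -23.99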